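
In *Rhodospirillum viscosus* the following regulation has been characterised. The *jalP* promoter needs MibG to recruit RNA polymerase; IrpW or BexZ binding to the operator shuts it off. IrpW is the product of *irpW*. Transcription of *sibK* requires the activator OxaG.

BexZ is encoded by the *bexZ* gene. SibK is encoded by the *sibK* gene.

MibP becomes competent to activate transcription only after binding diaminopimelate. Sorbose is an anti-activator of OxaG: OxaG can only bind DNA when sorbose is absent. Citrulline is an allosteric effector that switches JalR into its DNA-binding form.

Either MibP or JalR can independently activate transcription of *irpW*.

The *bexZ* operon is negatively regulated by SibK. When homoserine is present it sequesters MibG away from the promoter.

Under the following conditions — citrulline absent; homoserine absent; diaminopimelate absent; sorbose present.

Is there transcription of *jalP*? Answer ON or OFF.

OFF

Diaminopimelate is absent, so MibP is inactive.
Citrulline is absent, so JalR is inactive.
No activator is available at the *irpW* promoter, so *irpW* is not transcribed.
So IrpW is not produced.
Homoserine is absent, so MibG is active.
Sorbose is present, so OxaG is inactive.
Required activator OxaG is absent, so *sibK* is not transcribed.
So SibK is not produced.
With no repressor bound, *bexZ* is transcribed.
So BexZ is produced and active.
With repressor BexZ bound, *jalP* is not transcribed.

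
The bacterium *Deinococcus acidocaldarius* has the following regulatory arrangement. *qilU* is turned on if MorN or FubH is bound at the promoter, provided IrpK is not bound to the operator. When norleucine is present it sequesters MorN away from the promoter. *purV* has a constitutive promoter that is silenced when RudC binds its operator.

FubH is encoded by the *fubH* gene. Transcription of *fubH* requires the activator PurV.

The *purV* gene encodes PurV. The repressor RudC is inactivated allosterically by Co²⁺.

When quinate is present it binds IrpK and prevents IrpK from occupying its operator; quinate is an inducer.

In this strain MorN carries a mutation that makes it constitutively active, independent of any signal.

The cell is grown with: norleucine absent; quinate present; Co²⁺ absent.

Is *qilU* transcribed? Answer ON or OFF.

Quinate is present, so IrpK is inactive.
MorN is constitutively active in this strain.
Co²⁺ is absent, so RudC is active.
With repressor RudC bound, *purV* is not transcribed.
So PurV is not produced.
Required activator PurV is absent, so *fubH* is not transcribed.
So FubH is not produced.
Activator MorN is present, so *qilU* is transcribed.

ON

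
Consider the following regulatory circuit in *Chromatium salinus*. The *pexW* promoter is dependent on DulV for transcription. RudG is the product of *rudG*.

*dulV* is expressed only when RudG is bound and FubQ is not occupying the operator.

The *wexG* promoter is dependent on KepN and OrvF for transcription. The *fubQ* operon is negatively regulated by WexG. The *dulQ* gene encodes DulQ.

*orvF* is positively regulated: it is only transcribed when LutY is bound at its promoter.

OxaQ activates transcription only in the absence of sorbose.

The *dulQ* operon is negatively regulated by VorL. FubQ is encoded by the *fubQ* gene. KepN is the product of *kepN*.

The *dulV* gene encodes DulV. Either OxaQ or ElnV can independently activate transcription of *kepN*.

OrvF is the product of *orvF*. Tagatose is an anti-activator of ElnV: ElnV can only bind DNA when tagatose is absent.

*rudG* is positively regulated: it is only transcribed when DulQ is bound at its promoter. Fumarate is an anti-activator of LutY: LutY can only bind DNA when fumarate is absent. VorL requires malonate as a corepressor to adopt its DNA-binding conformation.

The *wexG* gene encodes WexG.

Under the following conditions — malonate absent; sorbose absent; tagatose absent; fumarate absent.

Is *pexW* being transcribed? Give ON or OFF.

Sorbose is absent, so OxaQ is active.
Tagatose is absent, so ElnV is active.
Activator OxaQ is present, so *kepN* is transcribed.
So KepN is produced and active.
Fumarate is absent, so LutY is active.
No repressor is bound and LutY is active, so *orvF* is transcribed.
So OrvF is produced and active.
No repressor is bound and KepN and OrvF are active, so *wexG* is transcribed.
So WexG is produced and active.
With repressor WexG bound, *fubQ* is not transcribed.
So FubQ is not produced.
Malonate is absent, so VorL is inactive.
With no repressor bound, *dulQ* is transcribed.
So DulQ is produced and active.
No repressor is bound and DulQ is active, so *rudG* is transcribed.
So RudG is produced and active.
No repressor is bound and RudG is active, so *dulV* is transcribed.
So DulV is produced and active.
No repressor is bound and DulV is active, so *pexW* is transcribed.

ON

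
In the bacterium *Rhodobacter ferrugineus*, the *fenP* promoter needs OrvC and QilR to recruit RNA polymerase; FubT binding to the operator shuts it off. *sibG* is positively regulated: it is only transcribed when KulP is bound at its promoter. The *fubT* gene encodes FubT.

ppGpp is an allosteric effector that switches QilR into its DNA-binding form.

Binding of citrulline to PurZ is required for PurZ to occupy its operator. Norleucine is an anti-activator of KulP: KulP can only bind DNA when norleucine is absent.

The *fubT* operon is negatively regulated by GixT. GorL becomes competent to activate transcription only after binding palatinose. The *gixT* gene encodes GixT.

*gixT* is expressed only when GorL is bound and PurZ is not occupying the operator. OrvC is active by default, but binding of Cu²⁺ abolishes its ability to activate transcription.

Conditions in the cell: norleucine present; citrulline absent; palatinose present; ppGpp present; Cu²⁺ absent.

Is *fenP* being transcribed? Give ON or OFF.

ON

Cu²⁺ is absent, so OrvC is active.
ppGpp is present, so QilR is active.
Palatinose is present, so GorL is active.
Citrulline is absent, so PurZ is inactive.
No repressor is bound and GorL is active, so *gixT* is transcribed.
So GixT is produced and active.
With repressor GixT bound, *fubT* is not transcribed.
So FubT is not produced.
No repressor is bound and OrvC and QilR are active, so *fenP* is transcribed.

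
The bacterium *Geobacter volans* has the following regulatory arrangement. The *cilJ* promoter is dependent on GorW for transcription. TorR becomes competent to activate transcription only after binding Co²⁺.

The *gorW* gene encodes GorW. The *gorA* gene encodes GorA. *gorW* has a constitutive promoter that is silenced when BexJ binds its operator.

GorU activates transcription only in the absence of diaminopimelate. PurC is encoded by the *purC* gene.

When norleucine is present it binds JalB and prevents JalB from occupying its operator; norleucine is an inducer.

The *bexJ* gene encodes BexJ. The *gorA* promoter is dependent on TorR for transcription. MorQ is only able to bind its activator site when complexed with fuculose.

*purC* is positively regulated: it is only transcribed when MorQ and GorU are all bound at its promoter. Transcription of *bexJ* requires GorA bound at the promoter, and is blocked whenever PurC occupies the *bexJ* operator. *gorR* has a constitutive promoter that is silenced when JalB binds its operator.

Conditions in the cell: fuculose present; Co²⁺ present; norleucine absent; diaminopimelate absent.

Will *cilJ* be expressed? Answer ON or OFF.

Co²⁺ is present, so TorR is active.
No repressor is bound and TorR is active, so *gorA* is transcribed.
So GorA is produced and active.
Fuculose is present, so MorQ is active.
Diaminopimelate is absent, so GorU is active.
No repressor is bound and MorQ and GorU are active, so *purC* is transcribed.
So PurC is produced and active.
With repressor PurC bound, *bexJ* is not transcribed.
So BexJ is not produced.
With no repressor bound, *gorW* is transcribed.
So GorW is produced and active.
No repressor is bound and GorW is active, so *cilJ* is transcribed.

ON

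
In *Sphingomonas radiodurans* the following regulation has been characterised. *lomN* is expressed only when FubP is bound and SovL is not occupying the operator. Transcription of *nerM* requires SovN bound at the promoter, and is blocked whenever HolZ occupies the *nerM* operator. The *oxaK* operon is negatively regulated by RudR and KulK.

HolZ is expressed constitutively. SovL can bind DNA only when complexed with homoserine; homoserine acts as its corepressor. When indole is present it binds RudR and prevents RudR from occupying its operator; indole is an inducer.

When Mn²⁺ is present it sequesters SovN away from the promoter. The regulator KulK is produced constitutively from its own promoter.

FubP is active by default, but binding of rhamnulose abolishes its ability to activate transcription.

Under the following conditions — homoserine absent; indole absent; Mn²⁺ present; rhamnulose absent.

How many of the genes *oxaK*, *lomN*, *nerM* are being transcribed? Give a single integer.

Indole is absent, so RudR is active.
KulK is produced constitutively and is active.
With repressor RudR bound, *oxaK* is not transcribed.
→ *oxaK* is OFF.
Homoserine is absent, so SovL is inactive.
Rhamnulose is absent, so FubP is active.
No repressor is bound and FubP is active, so *lomN* is transcribed.
→ *lomN* is ON.
HolZ is produced constitutively and is active.
Mn²⁺ is present, so SovN is inactive.
With repressor HolZ bound, *nerM* is not transcribed.
→ *nerM* is OFF.
1 of the 3 genes is transcribed.

1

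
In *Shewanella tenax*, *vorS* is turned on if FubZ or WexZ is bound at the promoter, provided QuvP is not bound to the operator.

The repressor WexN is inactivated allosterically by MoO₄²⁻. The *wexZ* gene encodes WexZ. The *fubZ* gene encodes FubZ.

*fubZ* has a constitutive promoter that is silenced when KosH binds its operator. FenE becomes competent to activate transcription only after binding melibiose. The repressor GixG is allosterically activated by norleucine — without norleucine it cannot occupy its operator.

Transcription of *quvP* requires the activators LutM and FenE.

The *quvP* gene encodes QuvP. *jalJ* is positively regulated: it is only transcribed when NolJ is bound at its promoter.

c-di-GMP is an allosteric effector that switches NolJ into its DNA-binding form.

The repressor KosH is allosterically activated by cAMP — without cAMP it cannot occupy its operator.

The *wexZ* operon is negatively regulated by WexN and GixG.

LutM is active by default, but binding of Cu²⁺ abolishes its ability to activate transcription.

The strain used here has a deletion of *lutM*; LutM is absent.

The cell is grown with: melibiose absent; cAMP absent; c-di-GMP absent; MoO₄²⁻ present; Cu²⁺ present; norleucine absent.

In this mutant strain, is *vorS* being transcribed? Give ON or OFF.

ON

cAMP is absent, so KosH is inactive.
With no repressor bound, *fubZ* is transcribed.
So FubZ is produced and active.
MoO₄²⁻ is present, so WexN is inactive.
Norleucine is absent, so GixG is inactive.
With no repressor bound, *wexZ* is transcribed.
So WexZ is produced and active.
LutM is non-functional in this strain, so it has no effect.
Melibiose is absent, so FenE is inactive.
Required activator LutM is absent, so *quvP* is not transcribed.
So QuvP is not produced.
Activator FubZ is present, so *vorS* is transcribed.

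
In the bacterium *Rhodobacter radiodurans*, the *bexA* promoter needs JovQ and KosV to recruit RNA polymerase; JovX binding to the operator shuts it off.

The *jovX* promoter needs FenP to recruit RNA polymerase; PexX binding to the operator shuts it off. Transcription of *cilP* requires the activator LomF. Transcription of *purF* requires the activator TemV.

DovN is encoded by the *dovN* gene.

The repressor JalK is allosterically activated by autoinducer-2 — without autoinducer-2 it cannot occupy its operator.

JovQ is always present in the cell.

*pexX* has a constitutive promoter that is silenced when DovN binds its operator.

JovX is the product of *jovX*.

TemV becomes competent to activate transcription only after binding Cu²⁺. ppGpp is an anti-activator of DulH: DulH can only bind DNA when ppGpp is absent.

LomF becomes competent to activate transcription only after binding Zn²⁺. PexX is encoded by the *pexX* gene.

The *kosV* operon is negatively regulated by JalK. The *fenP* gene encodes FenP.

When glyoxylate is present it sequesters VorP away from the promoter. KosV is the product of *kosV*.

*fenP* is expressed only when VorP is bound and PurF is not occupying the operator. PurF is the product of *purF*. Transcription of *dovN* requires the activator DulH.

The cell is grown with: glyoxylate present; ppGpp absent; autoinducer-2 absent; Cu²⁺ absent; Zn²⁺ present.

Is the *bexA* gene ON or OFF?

ppGpp is absent, so DulH is active.
No repressor is bound and DulH is active, so *dovN* is transcribed.
So DovN is produced and active.
With repressor DovN bound, *pexX* is not transcribed.
So PexX is not produced.
Cu²⁺ is absent, so TemV is inactive.
Required activator TemV is absent, so *purF* is not transcribed.
So PurF is not produced.
Glyoxylate is present, so VorP is inactive.
Required activator VorP is absent, so *fenP* is not transcribed.
So FenP is not produced.
Required activator FenP is absent, so *jovX* is not transcribed.
So JovX is not produced.
JovQ is produced constitutively and is active.
Autoinducer-2 is absent, so JalK is inactive.
With no repressor bound, *kosV* is transcribed.
So KosV is produced and active.
No repressor is bound and JovQ and KosV are active, so *bexA* is transcribed.

ON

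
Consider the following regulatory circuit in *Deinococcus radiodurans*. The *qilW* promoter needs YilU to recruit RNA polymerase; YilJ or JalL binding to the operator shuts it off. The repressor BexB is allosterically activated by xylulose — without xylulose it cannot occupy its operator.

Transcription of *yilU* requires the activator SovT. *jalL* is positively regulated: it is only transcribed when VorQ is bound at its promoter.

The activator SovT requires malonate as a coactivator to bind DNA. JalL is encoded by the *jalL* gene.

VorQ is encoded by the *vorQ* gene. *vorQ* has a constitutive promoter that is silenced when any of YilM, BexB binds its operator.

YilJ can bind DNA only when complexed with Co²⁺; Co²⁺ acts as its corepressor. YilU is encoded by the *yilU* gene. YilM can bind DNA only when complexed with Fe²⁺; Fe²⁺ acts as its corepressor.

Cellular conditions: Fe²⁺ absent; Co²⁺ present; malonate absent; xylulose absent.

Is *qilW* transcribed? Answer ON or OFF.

Malonate is absent, so SovT is inactive.
Required activator SovT is absent, so *yilU* is not transcribed.
So YilU is not produced.
Co²⁺ is present, so YilJ is active.
Fe²⁺ is absent, so YilM is inactive.
Xylulose is absent, so BexB is inactive.
With no repressor bound, *vorQ* is transcribed.
So VorQ is produced and active.
No repressor is bound and VorQ is active, so *jalL* is transcribed.
So JalL is produced and active.
With repressor YilJ bound, *qilW* is not transcribed.

OFF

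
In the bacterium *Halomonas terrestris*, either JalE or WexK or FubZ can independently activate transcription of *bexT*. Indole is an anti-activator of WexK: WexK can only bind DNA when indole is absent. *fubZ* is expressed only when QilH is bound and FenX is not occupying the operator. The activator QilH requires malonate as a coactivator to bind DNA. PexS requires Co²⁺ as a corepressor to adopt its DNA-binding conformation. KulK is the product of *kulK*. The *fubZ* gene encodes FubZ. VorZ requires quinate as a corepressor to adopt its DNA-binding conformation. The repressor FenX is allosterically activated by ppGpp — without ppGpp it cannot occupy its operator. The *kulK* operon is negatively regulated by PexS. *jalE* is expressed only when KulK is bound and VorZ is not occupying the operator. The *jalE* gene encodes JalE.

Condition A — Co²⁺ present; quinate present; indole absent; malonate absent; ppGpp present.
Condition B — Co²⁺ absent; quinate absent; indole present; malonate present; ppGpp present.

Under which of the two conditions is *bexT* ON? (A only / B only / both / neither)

Condition A:
Co²⁺ is present, so PexS is active.
With repressor PexS bound, *kulK* is not transcribed.
So KulK is not produced.
Quinate is present, so VorZ is active.
With repressor VorZ bound, *jalE* is not transcribed.
So JalE is not produced.
Indole is absent, so WexK is active.
Malonate is absent, so QilH is inactive.
ppGpp is present, so FenX is active.
With repressor FenX bound, *fubZ* is not transcribed.
So FubZ is not produced.
Activator WexK is present, so *bexT* is transcribed.
→ *bexT* is ON in A.
Condition B:
Co²⁺ is absent, so PexS is inactive.
With no repressor bound, *kulK* is transcribed.
So KulK is produced and active.
Quinate is absent, so VorZ is inactive.
No repressor is bound and KulK is active, so *jalE* is transcribed.
So JalE is produced and active.
Indole is present, so WexK is inactive.
Malonate is present, so QilH is active.
ppGpp is present, so FenX is active.
With repressor FenX bound, *fubZ* is not transcribed.
So FubZ is not produced.
Activator JalE is present, so *bexT* is transcribed.
→ *bexT* is ON in B.

both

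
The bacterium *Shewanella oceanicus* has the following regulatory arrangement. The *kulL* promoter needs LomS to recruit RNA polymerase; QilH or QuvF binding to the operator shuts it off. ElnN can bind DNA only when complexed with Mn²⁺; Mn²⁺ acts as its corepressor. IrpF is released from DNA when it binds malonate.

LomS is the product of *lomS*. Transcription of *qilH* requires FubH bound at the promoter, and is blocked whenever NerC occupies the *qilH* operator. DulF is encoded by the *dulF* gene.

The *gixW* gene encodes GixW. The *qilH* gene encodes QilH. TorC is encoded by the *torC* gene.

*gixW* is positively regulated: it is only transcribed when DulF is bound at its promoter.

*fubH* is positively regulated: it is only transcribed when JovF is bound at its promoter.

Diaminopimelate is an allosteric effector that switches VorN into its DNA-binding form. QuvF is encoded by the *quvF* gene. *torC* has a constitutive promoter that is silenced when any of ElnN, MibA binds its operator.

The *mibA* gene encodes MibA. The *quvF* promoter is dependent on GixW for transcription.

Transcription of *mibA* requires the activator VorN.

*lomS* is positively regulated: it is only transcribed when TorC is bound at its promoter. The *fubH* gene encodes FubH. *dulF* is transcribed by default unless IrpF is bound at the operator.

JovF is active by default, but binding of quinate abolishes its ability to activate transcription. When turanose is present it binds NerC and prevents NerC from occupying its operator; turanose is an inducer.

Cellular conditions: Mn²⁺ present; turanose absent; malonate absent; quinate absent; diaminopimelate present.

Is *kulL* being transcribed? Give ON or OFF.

OFF

Quinate is absent, so JovF is active.
No repressor is bound and JovF is active, so *fubH* is transcribed.
So FubH is produced and active.
Turanose is absent, so NerC is active.
With repressor NerC bound, *qilH* is not transcribed.
So QilH is not produced.
Malonate is absent, so IrpF is active.
With repressor IrpF bound, *dulF* is not transcribed.
So DulF is not produced.
Required activator DulF is absent, so *gixW* is not transcribed.
So GixW is not produced.
Required activator GixW is absent, so *quvF* is not transcribed.
So QuvF is not produced.
Mn²⁺ is present, so ElnN is active.
Diaminopimelate is present, so VorN is active.
No repressor is bound and VorN is active, so *mibA* is transcribed.
So MibA is produced and active.
With repressor ElnN bound, *torC* is not transcribed.
So TorC is not produced.
Required activator TorC is absent, so *lomS* is not transcribed.
So LomS is not produced.
Required activator LomS is absent, so *kulL* is not transcribed.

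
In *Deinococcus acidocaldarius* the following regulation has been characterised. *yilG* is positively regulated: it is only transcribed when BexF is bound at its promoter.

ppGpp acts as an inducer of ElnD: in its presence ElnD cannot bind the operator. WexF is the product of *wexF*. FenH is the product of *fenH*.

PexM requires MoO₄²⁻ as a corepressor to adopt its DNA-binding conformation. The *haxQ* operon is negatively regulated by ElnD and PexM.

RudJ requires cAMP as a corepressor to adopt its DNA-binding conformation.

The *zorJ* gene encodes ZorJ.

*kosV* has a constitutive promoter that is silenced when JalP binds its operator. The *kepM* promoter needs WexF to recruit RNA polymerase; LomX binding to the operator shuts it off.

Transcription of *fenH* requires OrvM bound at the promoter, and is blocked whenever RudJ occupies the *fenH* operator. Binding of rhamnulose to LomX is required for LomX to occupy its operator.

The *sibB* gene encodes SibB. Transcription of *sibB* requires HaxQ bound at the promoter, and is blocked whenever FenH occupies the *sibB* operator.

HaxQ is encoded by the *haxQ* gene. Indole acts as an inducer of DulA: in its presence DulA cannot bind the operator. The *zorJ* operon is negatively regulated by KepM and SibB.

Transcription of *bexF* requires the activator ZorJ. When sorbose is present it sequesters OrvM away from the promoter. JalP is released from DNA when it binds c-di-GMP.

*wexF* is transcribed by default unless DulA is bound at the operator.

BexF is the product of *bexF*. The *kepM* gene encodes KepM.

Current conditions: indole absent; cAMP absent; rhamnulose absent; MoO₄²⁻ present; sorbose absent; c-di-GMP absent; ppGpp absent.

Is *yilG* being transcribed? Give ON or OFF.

ON

Indole is absent, so DulA is active.
With repressor DulA bound, *wexF* is not transcribed.
So WexF is not produced.
Rhamnulose is absent, so LomX is inactive.
Required activator WexF is absent, so *kepM* is not transcribed.
So KepM is not produced.
ppGpp is absent, so ElnD is active.
MoO₄²⁻ is present, so PexM is active.
With repressor ElnD bound, *haxQ* is not transcribed.
So HaxQ is not produced.
cAMP is absent, so RudJ is inactive.
Sorbose is absent, so OrvM is active.
No repressor is bound and OrvM is active, so *fenH* is transcribed.
So FenH is produced and active.
With repressor FenH bound, *sibB* is not transcribed.
So SibB is not produced.
With no repressor bound, *zorJ* is transcribed.
So ZorJ is produced and active.
No repressor is bound and ZorJ is active, so *bexF* is transcribed.
So BexF is produced and active.
No repressor is bound and BexF is active, so *yilG* is transcribed.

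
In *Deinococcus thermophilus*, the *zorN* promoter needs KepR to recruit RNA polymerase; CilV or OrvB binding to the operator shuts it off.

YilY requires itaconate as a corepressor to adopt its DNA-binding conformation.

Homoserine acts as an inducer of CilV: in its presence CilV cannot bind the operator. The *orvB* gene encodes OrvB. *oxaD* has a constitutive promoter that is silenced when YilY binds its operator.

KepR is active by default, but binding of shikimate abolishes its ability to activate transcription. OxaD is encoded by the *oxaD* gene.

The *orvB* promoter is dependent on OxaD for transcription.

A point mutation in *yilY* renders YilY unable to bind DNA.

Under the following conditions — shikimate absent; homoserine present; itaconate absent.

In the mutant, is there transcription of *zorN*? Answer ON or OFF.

OFF

Homoserine is present, so CilV is inactive.
YilY is non-functional in this strain, so it has no effect.
With no repressor bound, *oxaD* is transcribed.
So OxaD is produced and active.
No repressor is bound and OxaD is active, so *orvB* is transcribed.
So OrvB is produced and active.
Shikimate is absent, so KepR is active.
With repressor OrvB bound, *zorN* is not transcribed.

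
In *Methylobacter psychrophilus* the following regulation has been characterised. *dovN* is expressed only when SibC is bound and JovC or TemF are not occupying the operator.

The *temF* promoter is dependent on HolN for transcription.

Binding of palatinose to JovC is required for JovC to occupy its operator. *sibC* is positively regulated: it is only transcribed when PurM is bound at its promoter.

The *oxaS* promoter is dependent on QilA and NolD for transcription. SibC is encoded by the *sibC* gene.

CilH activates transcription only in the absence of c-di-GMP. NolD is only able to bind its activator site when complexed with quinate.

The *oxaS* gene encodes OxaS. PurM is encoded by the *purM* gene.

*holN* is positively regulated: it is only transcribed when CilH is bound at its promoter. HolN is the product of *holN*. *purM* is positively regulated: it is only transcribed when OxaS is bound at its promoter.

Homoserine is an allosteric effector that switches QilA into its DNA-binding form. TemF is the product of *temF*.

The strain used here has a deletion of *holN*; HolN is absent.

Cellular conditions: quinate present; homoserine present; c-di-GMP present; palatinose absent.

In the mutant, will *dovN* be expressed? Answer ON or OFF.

Homoserine is present, so QilA is active.
Quinate is present, so NolD is active.
No repressor is bound and QilA and NolD are active, so *oxaS* is transcribed.
So OxaS is produced and active.
No repressor is bound and OxaS is active, so *purM* is transcribed.
So PurM is produced and active.
No repressor is bound and PurM is active, so *sibC* is transcribed.
So SibC is produced and active.
Palatinose is absent, so JovC is inactive.
HolN is non-functional in this strain, so it has no effect.
Required activator HolN is absent, so *temF* is not transcribed.
So TemF is not produced.
No repressor is bound and SibC is active, so *dovN* is transcribed.

ON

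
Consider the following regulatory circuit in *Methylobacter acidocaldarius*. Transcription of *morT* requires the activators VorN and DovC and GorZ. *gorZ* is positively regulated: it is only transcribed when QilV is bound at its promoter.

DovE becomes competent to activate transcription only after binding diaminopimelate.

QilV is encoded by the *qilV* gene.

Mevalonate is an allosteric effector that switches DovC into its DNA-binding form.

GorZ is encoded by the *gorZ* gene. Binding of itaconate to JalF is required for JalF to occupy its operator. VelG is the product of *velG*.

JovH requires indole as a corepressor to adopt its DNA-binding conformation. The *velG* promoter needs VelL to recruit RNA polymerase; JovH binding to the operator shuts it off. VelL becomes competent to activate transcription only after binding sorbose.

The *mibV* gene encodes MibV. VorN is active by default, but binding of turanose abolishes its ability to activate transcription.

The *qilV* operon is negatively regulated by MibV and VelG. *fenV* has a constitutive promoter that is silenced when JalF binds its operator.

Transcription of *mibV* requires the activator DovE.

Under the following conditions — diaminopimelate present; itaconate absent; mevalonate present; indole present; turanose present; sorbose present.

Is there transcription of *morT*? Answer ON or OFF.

OFF

Turanose is present, so VorN is inactive.
Mevalonate is present, so DovC is active.
Diaminopimelate is present, so DovE is active.
No repressor is bound and DovE is active, so *mibV* is transcribed.
So MibV is produced and active.
Sorbose is present, so VelL is active.
Indole is present, so JovH is active.
With repressor JovH bound, *velG* is not transcribed.
So VelG is not produced.
With repressor MibV bound, *qilV* is not transcribed.
So QilV is not produced.
Required activator QilV is absent, so *gorZ* is not transcribed.
So GorZ is not produced.
Required activator VorN is absent, so *morT* is not transcribed.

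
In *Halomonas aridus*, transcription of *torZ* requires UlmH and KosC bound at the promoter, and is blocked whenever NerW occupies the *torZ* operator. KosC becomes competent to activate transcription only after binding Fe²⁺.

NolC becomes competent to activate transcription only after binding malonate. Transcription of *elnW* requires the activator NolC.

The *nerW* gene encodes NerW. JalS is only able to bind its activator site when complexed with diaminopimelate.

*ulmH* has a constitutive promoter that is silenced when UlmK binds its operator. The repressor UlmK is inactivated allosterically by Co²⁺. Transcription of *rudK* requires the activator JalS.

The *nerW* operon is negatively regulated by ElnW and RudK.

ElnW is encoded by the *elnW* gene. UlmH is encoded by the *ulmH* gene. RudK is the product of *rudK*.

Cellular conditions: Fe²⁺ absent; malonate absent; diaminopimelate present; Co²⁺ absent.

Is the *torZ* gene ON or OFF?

Malonate is absent, so NolC is inactive.
Required activator NolC is absent, so *elnW* is not transcribed.
So ElnW is not produced.
Diaminopimelate is present, so JalS is active.
No repressor is bound and JalS is active, so *rudK* is transcribed.
So RudK is produced and active.
With repressor RudK bound, *nerW* is not transcribed.
So NerW is not produced.
Co²⁺ is absent, so UlmK is active.
With repressor UlmK bound, *ulmH* is not transcribed.
So UlmH is not produced.
Fe²⁺ is absent, so KosC is inactive.
Required activator UlmH is absent, so *torZ* is not transcribed.

OFF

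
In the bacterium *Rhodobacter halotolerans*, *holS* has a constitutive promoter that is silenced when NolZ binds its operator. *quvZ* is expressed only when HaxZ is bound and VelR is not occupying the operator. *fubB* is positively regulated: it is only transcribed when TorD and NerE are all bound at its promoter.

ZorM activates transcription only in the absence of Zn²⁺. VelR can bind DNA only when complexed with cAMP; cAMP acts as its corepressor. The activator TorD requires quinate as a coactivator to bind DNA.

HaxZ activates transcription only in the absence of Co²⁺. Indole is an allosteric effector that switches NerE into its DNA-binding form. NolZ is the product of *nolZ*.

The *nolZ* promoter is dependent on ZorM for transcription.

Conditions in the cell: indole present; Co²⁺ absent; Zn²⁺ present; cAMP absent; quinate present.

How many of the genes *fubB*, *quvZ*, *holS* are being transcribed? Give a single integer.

Quinate is present, so TorD is active.
Indole is present, so NerE is active.
No repressor is bound and TorD and NerE are active, so *fubB* is transcribed.
→ *fubB* is ON.
cAMP is absent, so VelR is inactive.
Co²⁺ is absent, so HaxZ is active.
No repressor is bound and HaxZ is active, so *quvZ* is transcribed.
→ *quvZ* is ON.
Zn²⁺ is present, so ZorM is inactive.
Required activator ZorM is absent, so *nolZ* is not transcribed.
So NolZ is not produced.
With no repressor bound, *holS* is transcribed.
→ *holS* is ON.
3 of the 3 genes are transcribed.

3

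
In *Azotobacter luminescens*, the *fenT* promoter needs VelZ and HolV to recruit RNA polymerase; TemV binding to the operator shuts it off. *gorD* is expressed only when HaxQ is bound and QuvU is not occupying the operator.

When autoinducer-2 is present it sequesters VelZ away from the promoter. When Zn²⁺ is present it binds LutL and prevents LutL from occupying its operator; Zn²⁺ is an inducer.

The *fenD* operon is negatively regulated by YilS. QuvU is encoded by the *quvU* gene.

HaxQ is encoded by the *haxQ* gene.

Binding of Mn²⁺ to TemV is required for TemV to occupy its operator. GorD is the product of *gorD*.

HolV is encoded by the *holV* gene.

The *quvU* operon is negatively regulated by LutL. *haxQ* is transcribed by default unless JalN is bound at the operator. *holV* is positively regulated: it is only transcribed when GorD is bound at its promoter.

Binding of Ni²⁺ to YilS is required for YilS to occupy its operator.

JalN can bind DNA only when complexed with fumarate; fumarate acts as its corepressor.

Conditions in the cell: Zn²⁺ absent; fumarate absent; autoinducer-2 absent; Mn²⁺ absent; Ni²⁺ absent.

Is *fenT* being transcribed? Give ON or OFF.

Autoinducer-2 is absent, so VelZ is active.
Fumarate is absent, so JalN is inactive.
With no repressor bound, *haxQ* is transcribed.
So HaxQ is produced and active.
Zn²⁺ is absent, so LutL is active.
With repressor LutL bound, *quvU* is not transcribed.
So QuvU is not produced.
No repressor is bound and HaxQ is active, so *gorD* is transcribed.
So GorD is produced and active.
No repressor is bound and GorD is active, so *holV* is transcribed.
So HolV is produced and active.
Mn²⁺ is absent, so TemV is inactive.
No repressor is bound and VelZ and HolV are active, so *fenT* is transcribed.

ON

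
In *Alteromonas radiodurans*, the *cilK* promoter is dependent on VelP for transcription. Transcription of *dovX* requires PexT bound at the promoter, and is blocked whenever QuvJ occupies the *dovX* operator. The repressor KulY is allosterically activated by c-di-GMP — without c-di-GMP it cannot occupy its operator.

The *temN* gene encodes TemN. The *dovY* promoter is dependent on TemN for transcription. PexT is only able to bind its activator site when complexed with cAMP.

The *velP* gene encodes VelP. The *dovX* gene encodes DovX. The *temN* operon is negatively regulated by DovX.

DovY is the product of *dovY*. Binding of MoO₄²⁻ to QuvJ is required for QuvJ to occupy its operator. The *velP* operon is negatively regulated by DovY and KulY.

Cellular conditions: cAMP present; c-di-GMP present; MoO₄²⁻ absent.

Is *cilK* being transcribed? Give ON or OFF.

OFF

MoO₄²⁻ is absent, so QuvJ is inactive.
cAMP is present, so PexT is active.
No repressor is bound and PexT is active, so *dovX* is transcribed.
So DovX is produced and active.
With repressor DovX bound, *temN* is not transcribed.
So TemN is not produced.
Required activator TemN is absent, so *dovY* is not transcribed.
So DovY is not produced.
c-di-GMP is present, so KulY is active.
With repressor KulY bound, *velP* is not transcribed.
So VelP is not produced.
Required activator VelP is absent, so *cilK* is not transcribed.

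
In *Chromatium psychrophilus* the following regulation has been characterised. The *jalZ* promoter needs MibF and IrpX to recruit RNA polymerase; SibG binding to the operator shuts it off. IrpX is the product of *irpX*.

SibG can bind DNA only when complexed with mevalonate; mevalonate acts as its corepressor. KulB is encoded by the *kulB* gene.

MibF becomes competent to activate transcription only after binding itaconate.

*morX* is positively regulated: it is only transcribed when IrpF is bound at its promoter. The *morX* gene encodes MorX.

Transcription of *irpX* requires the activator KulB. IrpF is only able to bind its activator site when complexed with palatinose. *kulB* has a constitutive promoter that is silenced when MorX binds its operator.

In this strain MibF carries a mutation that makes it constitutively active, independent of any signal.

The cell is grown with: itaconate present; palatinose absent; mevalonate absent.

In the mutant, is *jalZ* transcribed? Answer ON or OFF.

MibF is constitutively active in this strain.
Mevalonate is absent, so SibG is inactive.
Palatinose is absent, so IrpF is inactive.
Required activator IrpF is absent, so *morX* is not transcribed.
So MorX is not produced.
With no repressor bound, *kulB* is transcribed.
So KulB is produced and active.
No repressor is bound and KulB is active, so *irpX* is transcribed.
So IrpX is produced and active.
No repressor is bound and MibF and IrpX are active, so *jalZ* is transcribed.

ON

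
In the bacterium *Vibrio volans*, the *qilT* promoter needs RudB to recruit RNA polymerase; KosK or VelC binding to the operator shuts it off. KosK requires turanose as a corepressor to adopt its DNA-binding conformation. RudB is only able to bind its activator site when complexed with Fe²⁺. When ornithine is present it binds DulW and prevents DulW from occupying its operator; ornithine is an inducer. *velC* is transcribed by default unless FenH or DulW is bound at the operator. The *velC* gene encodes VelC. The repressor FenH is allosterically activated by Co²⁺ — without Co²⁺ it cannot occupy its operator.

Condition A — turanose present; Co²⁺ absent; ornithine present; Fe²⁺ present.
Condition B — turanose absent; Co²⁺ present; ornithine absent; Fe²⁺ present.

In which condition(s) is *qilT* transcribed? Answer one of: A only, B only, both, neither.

B only

Condition A:
Turanose is present, so KosK is active.
Co²⁺ is absent, so FenH is inactive.
Ornithine is present, so DulW is inactive.
With no repressor bound, *velC* is transcribed.
So VelC is produced and active.
Fe²⁺ is present, so RudB is active.
With repressor KosK bound, *qilT* is not transcribed.
→ *qilT* is OFF in A.
Condition B:
Turanose is absent, so KosK is inactive.
Co²⁺ is present, so FenH is active.
Ornithine is absent, so DulW is active.
With repressor FenH bound, *velC* is not transcribed.
So VelC is not produced.
Fe²⁺ is present, so RudB is active.
No repressor is bound and RudB is active, so *qilT* is transcribed.
→ *qilT* is ON in B.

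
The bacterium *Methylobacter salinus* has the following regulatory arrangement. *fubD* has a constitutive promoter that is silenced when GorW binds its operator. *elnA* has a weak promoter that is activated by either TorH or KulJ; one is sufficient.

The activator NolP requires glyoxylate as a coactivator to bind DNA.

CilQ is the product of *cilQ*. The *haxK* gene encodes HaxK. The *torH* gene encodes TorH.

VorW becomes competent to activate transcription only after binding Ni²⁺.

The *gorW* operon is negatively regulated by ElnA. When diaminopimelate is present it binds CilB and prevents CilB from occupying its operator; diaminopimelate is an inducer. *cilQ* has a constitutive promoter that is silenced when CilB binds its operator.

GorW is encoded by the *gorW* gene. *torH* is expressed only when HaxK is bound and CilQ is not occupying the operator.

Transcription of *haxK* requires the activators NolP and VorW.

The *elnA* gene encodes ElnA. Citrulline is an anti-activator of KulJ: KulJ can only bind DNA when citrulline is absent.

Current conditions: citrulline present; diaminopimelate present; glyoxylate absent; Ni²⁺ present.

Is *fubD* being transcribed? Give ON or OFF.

Diaminopimelate is present, so CilB is inactive.
With no repressor bound, *cilQ* is transcribed.
So CilQ is produced and active.
Glyoxylate is absent, so NolP is inactive.
Ni²⁺ is present, so VorW is active.
Required activator NolP is absent, so *haxK* is not transcribed.
So HaxK is not produced.
With repressor CilQ bound, *torH* is not transcribed.
So TorH is not produced.
Citrulline is present, so KulJ is inactive.
No activator is available at the *elnA* promoter, so *elnA* is not transcribed.
So ElnA is not produced.
With no repressor bound, *gorW* is transcribed.
So GorW is produced and active.
With repressor GorW bound, *fubD* is not transcribed.

OFF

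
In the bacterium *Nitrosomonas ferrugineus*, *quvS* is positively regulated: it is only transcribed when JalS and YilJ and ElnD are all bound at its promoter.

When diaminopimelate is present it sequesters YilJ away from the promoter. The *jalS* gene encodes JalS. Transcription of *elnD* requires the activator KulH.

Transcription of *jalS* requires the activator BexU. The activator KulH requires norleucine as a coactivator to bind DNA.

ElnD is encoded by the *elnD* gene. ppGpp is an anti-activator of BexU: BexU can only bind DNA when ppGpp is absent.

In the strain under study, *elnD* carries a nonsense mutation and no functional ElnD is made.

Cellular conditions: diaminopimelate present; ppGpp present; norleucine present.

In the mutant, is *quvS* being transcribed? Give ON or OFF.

OFF

ppGpp is present, so BexU is inactive.
Required activator BexU is absent, so *jalS* is not transcribed.
So JalS is not produced.
Diaminopimelate is present, so YilJ is inactive.
ElnD is non-functional in this strain, so it has no effect.
Required activator JalS is absent, so *quvS* is not transcribed.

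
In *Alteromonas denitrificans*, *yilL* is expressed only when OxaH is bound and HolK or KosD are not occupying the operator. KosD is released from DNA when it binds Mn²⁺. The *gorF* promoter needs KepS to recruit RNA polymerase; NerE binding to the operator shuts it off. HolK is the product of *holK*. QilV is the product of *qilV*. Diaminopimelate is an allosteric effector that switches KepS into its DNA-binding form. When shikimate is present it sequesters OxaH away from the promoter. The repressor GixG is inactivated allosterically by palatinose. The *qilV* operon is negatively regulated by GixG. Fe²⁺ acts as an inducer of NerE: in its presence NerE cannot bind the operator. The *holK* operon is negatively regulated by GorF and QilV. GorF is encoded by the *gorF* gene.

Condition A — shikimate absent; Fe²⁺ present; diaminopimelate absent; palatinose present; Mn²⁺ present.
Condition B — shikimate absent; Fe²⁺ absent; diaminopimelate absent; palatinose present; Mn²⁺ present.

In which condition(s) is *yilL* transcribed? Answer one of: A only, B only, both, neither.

Condition A:
Shikimate is absent, so OxaH is active.
Fe²⁺ is present, so NerE is inactive.
Diaminopimelate is absent, so KepS is inactive.
Required activator KepS is absent, so *gorF* is not transcribed.
So GorF is not produced.
Palatinose is present, so GixG is inactive.
With no repressor bound, *qilV* is transcribed.
So QilV is produced and active.
With repressor QilV bound, *holK* is not transcribed.
So HolK is not produced.
Mn²⁺ is present, so KosD is inactive.
No repressor is bound and OxaH is active, so *yilL* is transcribed.
→ *yilL* is ON in A.
Condition B:
Shikimate is absent, so OxaH is active.
Fe²⁺ is absent, so NerE is active.
Diaminopimelate is absent, so KepS is inactive.
With repressor NerE bound, *gorF* is not transcribed.
So GorF is not produced.
Palatinose is present, so GixG is inactive.
With no repressor bound, *qilV* is transcribed.
So QilV is produced and active.
With repressor QilV bound, *holK* is not transcribed.
So HolK is not produced.
Mn²⁺ is present, so KosD is inactive.
No repressor is bound and OxaH is active, so *yilL* is transcribed.
→ *yilL* is ON in B.

both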